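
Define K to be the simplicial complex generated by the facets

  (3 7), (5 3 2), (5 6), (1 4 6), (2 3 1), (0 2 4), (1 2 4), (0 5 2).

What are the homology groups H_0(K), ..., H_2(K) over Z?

Order the vertices as 0 < 1 < 2 < 3 < 4 < 5 < 6 < 7. Listing each simplex with vertices in this order, K has dimension 2 with simplices:

  0-simplices (8): [0], [1], [2], [3], [4], [5], [6], [7]
  1-simplices (14): [0,2], [0,4], [0,5], [1,2], [1,3], [1,4], [1,6], [2,3], [2,4], [2,5], [3,5], [3,7], [4,6], [5,6]
  2-simplices (6): [0,2,4], [0,2,5], [1,2,3], [1,2,4], [1,4,6], [2,3,5]

giving chain groups C_0 ≅ Z^8, C_1 ≅ Z^14, C_2 ≅ Z^6.

The boundary map ∂_1: C_1 → C_0 sends each edge [p,q] (with p < q) to q − p.
This gives a 8×14 integer matrix of rank 7; reducing to Smith normal form yields diagonal entries (1,1,1,1,1,1,1).

Boundary ∂_2: C_2 → C_1 maps a triangle to the signed sum of its edges. For instance
  ∂[2,3,5] = [3,5] − [2,5] + [2,3],
  ∂[1,2,4] = [2,4] − [1,4] + [1,2].
As a 14×6 matrix over Z this has rank 6, with invariant factors (1,1,1,1,1,1).

Computing H_k = (kernel of ∂_k) / (image of ∂_{k+1}):

  H_0: rank C_0 − rank ∂_1 = 8 − 7 = 1, and the invariant factors of ∂_1 are all 1, so H_0 ≅ Z.
  H_1: rank ker ∂_1 − rank ∂_2 = (14 − 7) − 6 = 1, and the invariant factors of ∂_2 are all 1, so H_1 ≅ Z.
  H_2: rank ker ∂_2 − rank ∂_3 = (6 − 6) − 0 = 0, and there is no ∂_3, so H_2 ≅ 0.

H_0 = Z,  H_1 = Z,  H_2 = 0.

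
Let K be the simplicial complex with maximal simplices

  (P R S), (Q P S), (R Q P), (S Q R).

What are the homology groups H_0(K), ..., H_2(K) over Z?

H_0 = Z,  H_1 = 0,  H_2 = Z.

Fix the vertex order P < Q < R < S and write every simplex with vertices in increasing order. Then dim K = 2 and the simplices of K are:

  0-simplices (4): P, Q, R, S
  1-simplices (6): PQ, PR, PS, QR, QS, RS
  2-simplices (4): PQR, PQS, PRS, QRS

Hence C_0 ≅ Z^4, C_1 ≅ Z^6, C_2 ≅ Z^4.

The boundary map ∂_1: C_1 → C_0 maps an edge to its endpoints' difference, ∂[p,q] = q − p. For instance
  ∂PR = R − P.
This gives a 4×6 integer matrix of rank 3; reducing to Smith normal form yields diagonal entries (1,1,1).

∂_2: C_2 → C_1 maps a triangle to the signed sum of its edges. For instance
  ∂PQR = QR − PR + PQ,
  ∂PRS = RS − PS + PR.
The resulting 6×4 matrix has rank 3, and its Smith normal form has invariant factors (1,1,1).

Computing H_k = (kernel of ∂_k) / (image of ∂_{k+1}):

  H_0: rank C_0 − rank ∂_1 = 4 − 3 = 1, and the invariant factors of ∂_1 are all 1, so H_0 ≅ Z.
  H_1: rank ker ∂_1 − rank ∂_2 = (6 − 3) − 3 = 0, and the invariant factors of ∂_2 are all 1, so H_1 ≅ 0.
  H_2: rank ker ∂_2 − rank ∂_3 = (4 − 3) − 0 = 1, and there is no ∂_3, so H_2 ≅ Z.

As a check, the Euler characteristic is 4 − 6 + 4 = 2, which agrees with 1 − 0 + 1 = 2.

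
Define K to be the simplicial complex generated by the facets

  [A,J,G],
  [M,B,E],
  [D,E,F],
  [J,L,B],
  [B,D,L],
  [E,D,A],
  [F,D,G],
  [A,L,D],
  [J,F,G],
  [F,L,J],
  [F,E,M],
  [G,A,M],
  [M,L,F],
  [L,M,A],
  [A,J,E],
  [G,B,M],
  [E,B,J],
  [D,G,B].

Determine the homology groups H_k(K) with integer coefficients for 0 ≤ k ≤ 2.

H_0 ≅ Z,  H_1 ≅ Z^2,  H_2 ≅ Z.

Order the vertices as A < B < D < E < F < G < J < L < M. Listing each simplex with vertices in this order, K has dimension 2 with simplices:

  0-simplices (9): A, B, D, E, F, G, J, L, M
  1-simplices (27): AD, AE, AG, AJ, AL, AM, BD, BE, BG, BJ, BL, BM, DE, DF, DG, DL, EF, EJ, EM, FG, FJ, FL, FM, GJ, GM, JL, LM
  2-simplices (18): ADE, ADL, AEJ, AGJ, AGM, ALM, BDG, BDL, BEJ, BEM, BGM, BJL, DEF, DFG, EFM, FGJ, FJL, FLM

giving chain groups C_0 ≅ Z^9, C_1 ≅ Z^27, C_2 ≅ Z^18.

∂_1: C_1 → C_0 sends each edge [p,q] (with p < q) to q − p.
This gives a 9×27 integer matrix of rank 8; reducing to Smith normal form yields diagonal entries (1,1,1,1,1,1,1,1).

∂_2: C_2 → C_1 sends each 2-simplex [p,q,r] to [q,r] − [p,r] + [p,q]. For instance
  ∂BJL = JL − BL + BJ,
  ∂FLM = LM − FM + FL.
The 27×18 boundary matrix has rank 17 and Smith normal form diag(1,1,1,1,1,1,1,1,1,1,1,1,1,1,1,1,1).

Reading off H_k = ker ∂_k / im ∂_{k+1}:

  H_0: rank C_0 − rank ∂_1 = 9 − 8 = 1, and the invariant factors of ∂_1 are all 1, so H_0 = Z.
  H_1: rank ker ∂_1 − rank ∂_2 = (27 − 8) − 17 = 2, and the invariant factors of ∂_2 are all 1, so H_1 = Z^2.
  H_2: rank ker ∂_2 − rank ∂_3 = (18 − 17) − 0 = 1, and there is no ∂_3, so H_2 = Z.

As a check, the Euler characteristic is 9 − 27 + 18 = 0, which agrees with 1 − 2 + 1 = 0.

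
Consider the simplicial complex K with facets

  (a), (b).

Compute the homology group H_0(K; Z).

H_0 ≅ Z^2.

Order the vertices as a < b. Listing each simplex with vertices in this order, K has dimension 0 with simplices:

  0-simplices (2): a, b

Hence C_0 ≅ Z^2.

Computing H_k = (kernel of ∂_k) / (image of ∂_{k+1}):

  H_0: rank C_0 − rank ∂_1 = 2 − 0 = 2, and there is no ∂_1, so H_0 = Z^2.

(K is a triangulation of a set of 2 points.)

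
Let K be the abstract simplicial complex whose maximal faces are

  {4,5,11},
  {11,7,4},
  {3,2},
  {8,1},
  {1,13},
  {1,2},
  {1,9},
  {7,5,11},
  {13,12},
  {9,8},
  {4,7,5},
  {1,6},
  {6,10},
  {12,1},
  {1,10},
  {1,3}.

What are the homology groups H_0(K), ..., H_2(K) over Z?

Order the vertices as 1 < 2 < 3 < 4 < 5 < 6 < 7 < 8 < 9 < 10 < 11 < 12 < 13. Listing each simplex with vertices in this order, K has dimension 2 with simplices:

  0-simplices (13): [1], [2], [3], [4], [5], [6], [7], [8], [9], [10], [11], [12], [13]
  1-simplices (18): [1,2], [1,3], [1,6], [1,8], [1,9], [1,10], [1,12], [1,13], [2,3], [4,5], [4,7], [4,11], [5,7], [5,11], [6,10], [7,11], [8,9], [12,13]
  2-simplices (4): [4,5,7], [4,5,11], [4,7,11], [5,7,11]

so the chain groups are C_0 ≅ Z^13, C_1 ≅ Z^18, C_2 ≅ Z^4.

Boundary ∂_1: C_1 → C_0 is given by ∂[p,q] = [q] − [p].
As a 13×18 matrix over Z this has rank 11, with invariant factors (1,1,1,1,1,1,1,1,1,1,1).

∂_2: C_2 → C_1 acts by ∂[p,q,r] = [q,r] − [p,r] + [p,q]. For instance
  ∂[4,7,11] = [7,11] − [4,11] + [4,7],
  ∂[4,5,11] = [5,11] − [4,11] + [4,5].
The 18×4 boundary matrix has rank 3 and Smith normal form diag(1,1,1).

Computing H_k = (kernel of ∂_k) / (image of ∂_{k+1}):

  H_0: rank C_0 − rank ∂_1 = 13 − 11 = 2, and the invariant factors of ∂_1 are all 1, so H_0 ≅ Z^2.
  H_1: rank ker ∂_1 − rank ∂_2 = (18 − 11) − 3 = 4, and the invariant factors of ∂_2 are all 1, so H_1 ≅ Z^4.
  H_2: rank ker ∂_2 − rank ∂_3 = (4 − 3) − 0 = 1, and there is no ∂_3, so H_2 ≅ Z.

As a check, the Euler characteristic is 13 − 18 + 4 = -1, which agrees with 2 − 4 + 1 = -1.
(K is a triangulation of the disjoint union of the 2-sphere S^2 and a wedge of 4 circles.)

H_0 ≅ Z^2,  H_1 ≅ Z^4,  H_2 ≅ Z.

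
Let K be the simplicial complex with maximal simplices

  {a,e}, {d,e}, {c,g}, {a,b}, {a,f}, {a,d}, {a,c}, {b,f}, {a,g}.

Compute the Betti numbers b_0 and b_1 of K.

b_0 = 1, b_1 = 3.

K has 7 vertices, 9 edges.
rank ∂_0 = 0, rank ∂_1 = 6 ⇒ b_0 = 7 − 0 − 6 = 1; all invariant factors of ∂_1 are 1 so no torsion. So H_0 = Z.
rank ∂_1 = 6, rank ∂_2 = 0 ⇒ b_1 = 9 − 6 − 0 = 3. So H_1 = Z^3.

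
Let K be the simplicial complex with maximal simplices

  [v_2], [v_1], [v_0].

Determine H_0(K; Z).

K has 3 vertices.
rank ∂_0 = 0, rank ∂_1 = 0 ⇒ b_0 = 3 − 0 − 0 = 3. So H_0 ≅ Z^3.

H_0 = Z^3.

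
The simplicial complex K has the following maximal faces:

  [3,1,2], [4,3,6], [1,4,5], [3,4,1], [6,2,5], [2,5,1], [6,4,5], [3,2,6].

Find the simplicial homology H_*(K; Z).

H_0 ≅ Z,  H_1 = 0,  H_2 ≅ Z.

Fix the vertex order 1 < 2 < 3 < 4 < 5 < 6 and write every simplex with vertices in increasing order. Then dim K = 2 and the simplices of K are:

  0-simplices (6): [1], [2], [3], [4], [5], [6]
  1-simplices (12): [1,2], [1,3], [1,4], [1,5], [2,3], [2,5], [2,6], [3,4], [3,6], [4,5], [4,6], [5,6]
  2-simplices (8): [1,2,3], [1,2,5], [1,3,4], [1,4,5], [2,3,6], [2,5,6], [3,4,6], [4,5,6]

Hence C_0 ≅ Z^6, C_1 ≅ Z^12, C_2 ≅ Z^8.

The boundary map ∂_1: C_1 → C_0 is given by ∂[p,q] = [q] − [p]. For instance
  ∂[1,2] = [2] − [1].
This gives a 6×12 integer matrix of rank 5; reducing to Smith normal form yields diagonal entries (1,1,1,1,1).

∂_2: C_2 → C_1 maps a triangle to the signed sum of its edges. For instance
  ∂[1,3,4] = [3,4] − [1,4] + [1,3],
  ∂[1,2,3] = [2,3] − [1,3] + [1,2].
The resulting 12×8 matrix has rank 7, and its Smith normal form has invariant factors (1,1,1,1,1,1,1).

Computing H_k = (kernel of ∂_k) / (image of ∂_{k+1}):

  H_0: rank C_0 − rank ∂_1 = 6 − 5 = 1, and the invariant factors of ∂_1 are all 1, so H_0 ≅ Z.
  H_1: rank ker ∂_1 − rank ∂_2 = (12 − 5) − 7 = 0, and the invariant factors of ∂_2 are all 1, so H_1 ≅ 0.
  H_2: rank ker ∂_2 − rank ∂_3 = (8 − 7) − 0 = 1, and there is no ∂_3, so H_2 ≅ Z.

As a check, the Euler characteristic is 6 − 12 + 8 = 2, which agrees with 1 − 0 + 1 = 2.
(K is a triangulation of the 2-sphere S^2.)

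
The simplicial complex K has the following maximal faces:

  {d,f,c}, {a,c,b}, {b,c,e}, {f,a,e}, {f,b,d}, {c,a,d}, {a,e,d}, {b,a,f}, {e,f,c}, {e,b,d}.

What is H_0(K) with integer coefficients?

H_0 ≅ Z.

Take the total order a < b < c < d < e < f on the vertex set. Then K (dimension 2) consists of the simplices:

  0-simplices (6): a, b, c, d, e, f
  1-simplices (15): ab, ac, ad, ae, af, bc, bd, be, bf, cd, ce, cf, de, df, ef
  2-simplices (10): abc, abf, acd, ade, aef, bce, bde, bdf, cdf, cef

so the chain groups are C_0 ≅ Z^6, C_1 ≅ Z^15, C_2 ≅ Z^10.

The boundary map ∂_1: C_1 → C_0 maps an edge to its endpoints' difference, ∂[p,q] = q − p. For instance
  ∂ce = e − c.
This gives a 6×15 integer matrix of rank 5; reducing to Smith normal form yields diagonal entries (1,1,1,1,1).

The boundary map ∂_2: C_2 → C_1 sends each 2-simplex [p,q,r] to [q,r] − [p,r] + [p,q]. For instance
  ∂bce = ce − be + bc,
  ∂bde = de − be + bd.
As a 15×10 matrix over Z this has rank 10, with invariant factors (1,1,1,1,1,1,1,1,1,2).

Computing H_k = (kernel of ∂_k) / (image of ∂_{k+1}):

  H_0: rank C_0 − rank ∂_1 = 6 − 5 = 1, and the invariant factors of ∂_1 are all 1, so H_0 ≅ Z.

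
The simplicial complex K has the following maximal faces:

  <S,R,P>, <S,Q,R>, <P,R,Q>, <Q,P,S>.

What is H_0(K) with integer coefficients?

We work with the vertex ordering P < Q < R < S. The simplices of K, each written with vertices in increasing order, are:

  0-simplices (4): P, Q, R, S
  1-simplices (6): PQ, PR, PS, QR, QS, RS
  2-simplices (4): PQR, PQS, PRS, QRS

giving chain groups C_0 ≅ Z^4, C_1 ≅ Z^6, C_2 ≅ Z^4.

Boundary ∂_1: C_1 → C_0 maps an edge to its endpoints' difference, ∂[p,q] = q − p. For instance
  ∂RS = S − R.
The resulting 4×6 matrix has rank 3, and its Smith normal form has invariant factors (1,1,1).

Boundary ∂_2: C_2 → C_1 acts by ∂[p,q,r] = [q,r] − [p,r] + [p,q]. For instance
  ∂PQR = QR − PR + PQ,
  ∂PRS = RS − PS + PR.
The resulting 6×4 matrix has rank 3, and its Smith normal form has invariant factors (1,1,1).

Now H_k = ker ∂_k / im ∂_{k+1}, so:

  H_0: rank C_0 − rank ∂_1 = 4 − 3 = 1, and the invariant factors of ∂_1 are all 1, so H_0 ≅ Z.

(K is a triangulation of the 2-sphere S^2.)

H_0 ≅ Z.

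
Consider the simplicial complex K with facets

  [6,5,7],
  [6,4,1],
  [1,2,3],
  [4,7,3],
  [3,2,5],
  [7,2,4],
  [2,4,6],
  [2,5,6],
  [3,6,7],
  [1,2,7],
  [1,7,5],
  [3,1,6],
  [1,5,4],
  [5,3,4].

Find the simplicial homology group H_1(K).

H_1 = Z^2.

Fix the vertex order 1 < 2 < 3 < 4 < 5 < 6 < 7 and write every simplex with vertices in increasing order. Then dim K = 2 and the simplices of K are:

  0-simplices (7): [1], [2], [3], [4], [5], [6], [7]
  1-simplices (21): [1,2], [1,3], [1,4], [1,5], [1,6], [1,7], [2,3], [2,4], [2,5], [2,6], [2,7], [3,4], [3,5], [3,6], [3,7], [4,5], [4,6], [4,7], [5,6], [5,7], [6,7]
  2-simplices (14): [1,2,3], [1,2,7], [1,3,6], [1,4,5], [1,4,6], [1,5,7], [2,3,5], [2,4,6], [2,4,7], [2,5,6], [3,4,5], [3,4,7], [3,6,7], [5,6,7]

so the chain groups are C_0 ≅ Z^7, C_1 ≅ Z^21, C_2 ≅ Z^14.

Boundary ∂_1: C_1 → C_0 sends each edge [p,q] (with p < q) to q − p.
The resulting 7×21 matrix has rank 6, and its Smith normal form has invariant factors (1,1,1,1,1,1).

The boundary map ∂_2: C_2 → C_1 sends each 2-simplex [p,q,r] to [q,r] − [p,r] + [p,q]. For instance
  ∂[2,3,5] = [3,5] − [2,5] + [2,3],
  ∂[1,4,5] = [4,5] − [1,5] + [1,4].
This gives a 21×14 integer matrix of rank 13; reducing to Smith normal form yields diagonal entries (1,1,1,1,1,1,1,1,1,1,1,1,1).

From H_k ≅ ker(∂_k) / im(∂_{k+1}) we obtain:

  H_1: rank ker ∂_1 − rank ∂_2 = (21 − 6) − 13 = 2, and the invariant factors of ∂_2 are all 1, so H_1 ≅ Z^2.

(K is a triangulation of the torus T^2.)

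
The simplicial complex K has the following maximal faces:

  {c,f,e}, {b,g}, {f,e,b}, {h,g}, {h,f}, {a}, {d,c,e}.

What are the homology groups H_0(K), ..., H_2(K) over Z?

We work with the vertex ordering a < b < c < d < e < f < g < h. The simplices of K, each written with vertices in increasing order, are:

  0-simplices (8): a, b, c, d, e, f, g, h
  1-simplices (10): be, bf, bg, cd, ce, cf, de, ef, fh, gh
  2-simplices (3): bef, cde, cef

so the chain groups are C_0 ≅ Z^8, C_1 ≅ Z^10, C_2 ≅ Z^3.

∂_1: C_1 → C_0 is given by ∂[p,q] = [q] − [p].
The 8×10 boundary matrix has rank 6 and Smith normal form diag(1,1,1,1,1,1).

∂_2: C_2 → C_1 maps a triangle to the signed sum of its edges. For instance
  ∂cef = ef − cf + ce,
  ∂cde = de − ce + cd.
The resulting 10×3 matrix has rank 3, and its Smith normal form has invariant factors (1,1,1).

From H_k ≅ ker(∂_k) / im(∂_{k+1}) we obtain:

  H_0: rank C_0 − rank ∂_1 = 8 − 6 = 2, and the invariant factors of ∂_1 are all 1, so H_0 ≅ Z^2.
  H_1: rank ker ∂_1 − rank ∂_2 = (10 − 6) − 3 = 1, and the invariant factors of ∂_2 are all 1, so H_1 ≅ Z.
  H_2: rank ker ∂_2 − rank ∂_3 = (3 − 3) − 0 = 0, and there is no ∂_3, so H_2 ≅ 0.

H_0 ≅ Z^2,  H_1 ≅ Z,  H_2 = 0.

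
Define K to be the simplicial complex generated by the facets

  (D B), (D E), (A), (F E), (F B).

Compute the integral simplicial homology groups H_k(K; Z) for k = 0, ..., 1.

Order the vertices as A < B < D < E < F. Listing each simplex with vertices in this order, K has dimension 1 with simplices:

  0-simplices (5): A, B, D, E, F
  1-simplices (4): BD, BF, DE, EF

so the chain groups are C_0 ≅ Z^5, C_1 ≅ Z^4.

Boundary ∂_1: C_1 → C_0 is given by ∂[p,q] = [q] − [p]. For instance
  ∂EF = F − E.
The 5×4 boundary matrix has rank 3 and Smith normal form diag(1,1,1).

Reading off H_k = ker ∂_k / im ∂_{k+1}:

  H_0: rank C_0 − rank ∂_1 = 5 − 3 = 2, and the invariant factors of ∂_1 are all 1, so H_0 ≅ Z^2.
  H_1: rank ker ∂_1 − rank ∂_2 = (4 − 3) − 0 = 1, and there is no ∂_2, so H_1 ≅ Z.

H_0 = Z^2,  H_1 = Z.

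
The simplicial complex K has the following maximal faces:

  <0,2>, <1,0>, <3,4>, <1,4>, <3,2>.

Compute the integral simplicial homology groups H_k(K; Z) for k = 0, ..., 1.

H_0 ≅ Z,  H_1 ≅ Z.

K has 5 vertices, 5 edges.
rank ∂_0 = 0, rank ∂_1 = 4 ⇒ b_0 = 5 − 0 − 4 = 1; all invariant factors of ∂_1 are 1 so no torsion. So H_0 = Z.
rank ∂_1 = 4, rank ∂_2 = 0 ⇒ b_1 = 5 − 4 − 0 = 1. So H_1 = Z.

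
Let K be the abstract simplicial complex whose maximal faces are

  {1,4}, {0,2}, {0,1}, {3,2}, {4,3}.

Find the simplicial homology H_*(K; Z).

H_0 ≅ Z,  H_1 ≅ Z.

We work with the vertex ordering 0 < 1 < 2 < 3 < 4. The simplices of K, each written with vertices in increasing order, are:

  0-simplices (5): [0], [1], [2], [3], [4]
  1-simplices (5): [0,1], [0,2], [1,4], [2,3], [3,4]

so the chain groups are C_0 ≅ Z^5, C_1 ≅ Z^5.

The boundary map ∂_1: C_1 → C_0 maps an edge to its endpoints' difference, ∂[p,q] = q − p. For instance
  ∂[0,2] = [2] − [0].
The resulting 5×5 matrix has rank 4, and its Smith normal form has invariant factors (1,1,1,1).

From H_k ≅ ker(∂_k) / im(∂_{k+1}) we obtain:

  H_0: rank C_0 − rank ∂_1 = 5 − 4 = 1, and the invariant factors of ∂_1 are all 1, so H_0 = Z.
  H_1: rank ker ∂_1 − rank ∂_2 = (5 − 4) − 0 = 1, and there is no ∂_2, so H_1 = Z.

As a check, the Euler characteristic is 5 − 5 = 0, which agrees with 1 − 1 = 0.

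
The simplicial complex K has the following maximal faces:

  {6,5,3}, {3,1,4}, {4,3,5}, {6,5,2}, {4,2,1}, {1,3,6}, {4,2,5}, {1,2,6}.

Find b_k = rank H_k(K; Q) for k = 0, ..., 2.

We work with the vertex ordering 1 < 2 < 3 < 4 < 5 < 6. The simplices of K, each written with vertices in increasing order, are:

  0-simplices (6): [1], [2], [3], [4], [5], [6]
  1-simplices (12): [1,2], [1,3], [1,4], [1,6], [2,4], [2,5], [2,6], [3,4], [3,5], [3,6], [4,5], [5,6]
  2-simplices (8): [1,2,4], [1,2,6], [1,3,4], [1,3,6], [2,4,5], [2,5,6], [3,4,5], [3,5,6]

so the chain groups are C_0 ≅ Z^6, C_1 ≅ Z^12, C_2 ≅ Z^8.

∂_1: C_1 → C_0 maps an edge to its endpoints' difference, ∂[p,q] = q − p. For instance
  ∂[2,6] = [6] − [2].
This gives a 6×12 integer matrix of rank 5; reducing to Smith normal form yields diagonal entries (1,1,1,1,1).

∂_2: C_2 → C_1 sends each 2-simplex [p,q,r] to [q,r] − [p,r] + [p,q]. For instance
  ∂[1,3,6] = [3,6] − [1,6] + [1,3],
  ∂[2,5,6] = [5,6] − [2,6] + [2,5].
As a 12×8 matrix over Z this has rank 7, with invariant factors (1,1,1,1,1,1,1).

Computing H_k = (kernel of ∂_k) / (image of ∂_{k+1}):

  H_0: rank C_0 − rank ∂_1 = 6 − 5 = 1, and the invariant factors of ∂_1 are all 1, so H_0 = Z.
  H_1: rank ker ∂_1 − rank ∂_2 = (12 − 5) − 7 = 0, and the invariant factors of ∂_2 are all 1, so H_1 = 0.
  H_2: rank ker ∂_2 − rank ∂_3 = (8 − 7) − 0 = 1, and there is no ∂_3, so H_2 = Z.

As a check, the Euler characteristic is 6 − 12 + 8 = 2, which agrees with 1 − 0 + 1 = 2.

Hence the Betti numbers are b_0 = 1, b_1 = 0, b_2 = 1.

b_0 = 1, b_1 = 0, b_2 = 1.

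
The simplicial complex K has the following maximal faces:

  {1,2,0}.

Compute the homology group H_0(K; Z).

We work with the vertex ordering 0 < 1 < 2. The simplices of K, each written with vertices in increasing order, are:

  0-simplices (3): [0], [1], [2]
  1-simplices (3): [0,1], [0,2], [1,2]
  2-simplices (1): [0,1,2]

giving chain groups C_0 ≅ Z^3, C_1 ≅ Z^3, C_2 ≅ Z^1.

The boundary map ∂_1: C_1 → C_0 sends each edge [p,q] (with p < q) to q − p. For instance
  ∂[0,2] = [2] − [0].
This gives a 3×3 integer matrix of rank 2; reducing to Smith normal form yields diagonal entries (1,1).

∂_2: C_2 → C_1 sends each 2-simplex [p,q,r] to [q,r] − [p,r] + [p,q]. For instance
  ∂[0,1,2] = [1,2] − [0,2] + [0,1].
This gives a 3×1 integer matrix of rank 1; reducing to Smith normal form yields diagonal entries (1).

From H_k ≅ ker(∂_k) / im(∂_{k+1}) we obtain:

  H_0: rank C_0 − rank ∂_1 = 3 − 2 = 1, and the invariant factors of ∂_1 are all 1, so H_0 ≅ Z.

H_0 ≅ Z.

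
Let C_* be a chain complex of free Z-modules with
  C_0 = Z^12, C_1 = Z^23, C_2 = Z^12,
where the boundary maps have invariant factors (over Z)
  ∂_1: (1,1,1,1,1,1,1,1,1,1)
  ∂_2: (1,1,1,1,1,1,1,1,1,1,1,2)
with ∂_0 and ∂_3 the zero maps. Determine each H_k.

H_0 ≅ Z^2,  H_1 ≅ Z × Z/2,  H_2 = 0.

H_0: b_0 = 12 − 0 − 10 = 2; torsion from ∂_1 factors > 1: none. So H_0 ≅ Z^2.
H_1: b_1 = 23 − 10 − 12 = 1; torsion from ∂_2 factors > 1: [2]. So H_1 ≅ Z × Z/2.
H_2: b_2 = 12 − 12 − 0 = 0; torsion from ∂_3 factors > 1: none. So H_2 ≅ 0.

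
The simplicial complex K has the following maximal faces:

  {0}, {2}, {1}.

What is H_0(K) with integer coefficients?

H_0 ≅ Z^3.

We work with the vertex ordering 0 < 1 < 2. The simplices of K, each written with vertices in increasing order, are:

  0-simplices (3): [0], [1], [2]

so the chain groups are C_0 ≅ Z^3.

Computing H_k = (kernel of ∂_k) / (image of ∂_{k+1}):

  H_0: rank C_0 − rank ∂_1 = 3 − 0 = 3, and there is no ∂_1, so H_0 = Z^3.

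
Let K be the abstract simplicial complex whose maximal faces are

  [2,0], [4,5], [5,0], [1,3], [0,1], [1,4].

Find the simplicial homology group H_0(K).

H_0 = Z.

Order the vertices as 0 < 1 < 2 < 3 < 4 < 5. Listing each simplex with vertices in this order, K has dimension 1 with simplices:

  0-simplices (6): [0], [1], [2], [3], [4], [5]
  1-simplices (6): [0,1], [0,2], [0,5], [1,3], [1,4], [4,5]

Hence C_0 ≅ Z^6, C_1 ≅ Z^6.

The boundary map ∂_1: C_1 → C_0 is given by ∂[p,q] = [q] − [p].
The resulting 6×6 matrix has rank 5, and its Smith normal form has invariant factors (1,1,1,1,1).

Now H_k = ker ∂_k / im ∂_{k+1}, so:

  H_0: rank C_0 − rank ∂_1 = 6 − 5 = 1, and the invariant factors of ∂_1 are all 1, so H_0 ≅ Z.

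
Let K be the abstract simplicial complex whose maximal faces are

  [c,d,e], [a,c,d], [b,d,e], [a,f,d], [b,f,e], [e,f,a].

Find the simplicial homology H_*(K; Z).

Take the total order a < b < c < d < e < f on the vertex set. Then K (dimension 2) consists of the simplices:

  0-simplices (6): a, b, c, d, e, f
  1-simplices (12): ac, ad, ae, af, bd, be, bf, cd, ce, de, df, ef
  2-simplices (6): acd, adf, aef, bde, bef, cde

Hence C_0 ≅ Z^6, C_1 ≅ Z^12, C_2 ≅ Z^6.

∂_1: C_1 → C_0 sends each edge [p,q] (with p < q) to q − p. For instance
  ∂ef = f − e.
As a 6×12 matrix over Z this has rank 5, with invariant factors (1,1,1,1,1).

Boundary ∂_2: C_2 → C_1 acts by ∂[p,q,r] = [q,r] − [p,r] + [p,q]. For instance
  ∂acd = cd − ad + ac,
  ∂bde = de − be + bd.
The 12×6 boundary matrix has rank 6 and Smith normal form diag(1,1,1,1,1,1).

Now H_k = ker ∂_k / im ∂_{k+1}, so:

  H_0: rank C_0 − rank ∂_1 = 6 − 5 = 1, and the invariant factors of ∂_1 are all 1, so H_0 = Z.
  H_1: rank ker ∂_1 − rank ∂_2 = (12 − 5) − 6 = 1, and the invariant factors of ∂_2 are all 1, so H_1 = Z.
  H_2: rank ker ∂_2 − rank ∂_3 = (6 − 6) − 0 = 0, and there is no ∂_3, so H_2 = 0.

As a check, the Euler characteristic is 6 − 12 + 6 = 0, which agrees with 1 − 1 + 0 = 0.

H_0 = Z,  H_1 = Z,  H_2 = 0.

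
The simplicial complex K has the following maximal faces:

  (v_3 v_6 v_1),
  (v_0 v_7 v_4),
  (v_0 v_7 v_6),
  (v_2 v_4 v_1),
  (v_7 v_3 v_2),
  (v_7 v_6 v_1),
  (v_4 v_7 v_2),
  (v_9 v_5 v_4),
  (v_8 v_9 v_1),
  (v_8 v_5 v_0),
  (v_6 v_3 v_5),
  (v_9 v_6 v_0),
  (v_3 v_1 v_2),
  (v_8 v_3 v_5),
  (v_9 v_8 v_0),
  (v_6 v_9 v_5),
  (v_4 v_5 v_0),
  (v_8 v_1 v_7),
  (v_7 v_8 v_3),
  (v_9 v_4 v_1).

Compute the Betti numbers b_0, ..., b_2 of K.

Fix the vertex order v_0 < v_1 < v_2 < v_3 < v_4 < v_5 < v_6 < v_7 < v_8 < v_9 and write every simplex with vertices in increasing order. Then dim K = 2 and the simplices of K are:

  0-simplices (10): [v_0], [v_1], [v_2], [v_3], [v_4], [v_5], [v_6], [v_7], [v_8], [v_9]
  1-simplices (30): (30 of them)
  2-simplices (20): (20 of them)

so the chain groups are C_0 ≅ Z^10, C_1 ≅ Z^30, C_2 ≅ Z^20.

∂_1: C_1 → C_0 is given by ∂[p,q] = [q] − [p].
This gives a 10×30 integer matrix of rank 9; reducing to Smith normal form yields diagonal entries (1,1,1,1,1,1,1,1,1).

The boundary map ∂_2: C_2 → C_1 sends each 2-simplex [p,q,r] to [q,r] − [p,r] + [p,q]. For instance
  ∂[v_3,v_5,v_8] = [v_5,v_8] − [v_3,v_8] + [v_3,v_5],
  ∂[v_1,v_4,v_9] = [v_4,v_9] − [v_1,v_9] + [v_1,v_4].
The resulting 30×20 matrix has rank 20, and its Smith normal form has invariant factors (1,1,1,1,1,1,1,1,1,1,1,1,1,1,1,1,1,1,1,2).

Computing H_k = (kernel of ∂_k) / (image of ∂_{k+1}):

  H_0: rank C_0 − rank ∂_1 = 10 − 9 = 1, and the invariant factors of ∂_1 are all 1, so H_0 ≅ Z.
  H_1: rank ker ∂_1 − rank ∂_2 = (30 − 9) − 20 = 1, and ∂_2 has invariant factor 2 > 1, so H_1 ≅ Z ⊕ Z/2.
  H_2: rank ker ∂_2 − rank ∂_3 = (20 − 20) − 0 = 0, and there is no ∂_3, so H_2 ≅ 0.

As a check, the Euler characteristic is 10 − 30 + 20 = 0, which agrees with 1 − 1 + 0 = 0.
(K is a triangulation of the Klein bottle.)

Hence the Betti numbers are b_0 = 1, b_1 = 1, b_2 = 0.

b_0 = 1, b_1 = 1, b_2 = 0.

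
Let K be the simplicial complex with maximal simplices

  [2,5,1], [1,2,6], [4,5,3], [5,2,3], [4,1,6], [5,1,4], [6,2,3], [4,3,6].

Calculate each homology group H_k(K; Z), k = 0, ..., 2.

H_0 ≅ Z,  H_1 = 0,  H_2 ≅ Z.

We work with the vertex ordering 1 < 2 < 3 < 4 < 5 < 6. The simplices of K, each written with vertices in increasing order, are:

  0-simplices (6): [1], [2], [3], [4], [5], [6]
  1-simplices (12): [1,2], [1,4], [1,5], [1,6], [2,3], [2,5], [2,6], [3,4], [3,5], [3,6], [4,5], [4,6]
  2-simplices (8): [1,2,5], [1,2,6], [1,4,5], [1,4,6], [2,3,5], [2,3,6], [3,4,5], [3,4,6]

so the chain groups are C_0 ≅ Z^6, C_1 ≅ Z^12, C_2 ≅ Z^8.

Boundary ∂_1: C_1 → C_0 sends each edge [p,q] (with p < q) to q − p. For instance
  ∂[2,6] = [6] − [2].
The resulting 6×12 matrix has rank 5, and its Smith normal form has invariant factors (1,1,1,1,1).

∂_2: C_2 → C_1 sends each 2-simplex [p,q,r] to [q,r] − [p,r] + [p,q]. For instance
  ∂[2,3,6] = [3,6] − [2,6] + [2,3],
  ∂[1,2,6] = [2,6] − [1,6] + [1,2].
The 12×8 boundary matrix has rank 7 and Smith normal form diag(1,1,1,1,1,1,1).

From H_k ≅ ker(∂_k) / im(∂_{k+1}) we obtain:

  H_0: rank C_0 − rank ∂_1 = 6 − 5 = 1, and the invariant factors of ∂_1 are all 1, so H_0 = Z.
  H_1: rank ker ∂_1 − rank ∂_2 = (12 − 5) − 7 = 0, and the invariant factors of ∂_2 are all 1, so H_1 = 0.
  H_2: rank ker ∂_2 − rank ∂_3 = (8 − 7) − 0 = 1, and there is no ∂_3, so H_2 = Z.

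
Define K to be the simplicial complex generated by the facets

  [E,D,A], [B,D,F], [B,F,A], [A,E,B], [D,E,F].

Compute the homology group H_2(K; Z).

Order the vertices as A < B < D < E < F. Listing each simplex with vertices in this order, K has dimension 2 with simplices:

  0-simplices (5): A, B, D, E, F
  1-simplices (10): AB, AD, AE, AF, BD, BE, BF, DE, DF, EF
  2-simplices (5): ABE, ABF, ADE, BDF, DEF

Hence C_0 ≅ Z^5, C_1 ≅ Z^10, C_2 ≅ Z^5.

The boundary map ∂_1: C_1 → C_0 is given by ∂[p,q] = [q] − [p]. For instance
  ∂AB = B − A.
As a 5×10 matrix over Z this has rank 4, with invariant factors (1,1,1,1).

∂_2: C_2 → C_1 acts by ∂[p,q,r] = [q,r] − [p,r] + [p,q]. For instance
  ∂DEF = EF − DF + DE,
  ∂BDF = DF − BF + BD.
The resulting 10×5 matrix has rank 5, and its Smith normal form has invariant factors (1,1,1,1,1).

Reading off H_k = ker ∂_k / im ∂_{k+1}:

  H_2: rank ker ∂_2 − rank ∂_3 = (5 − 5) − 0 = 0, and there is no ∂_3, so H_2 ≅ 0.

(K is a triangulation of the Möbius band.)

H_2 ≅ 0.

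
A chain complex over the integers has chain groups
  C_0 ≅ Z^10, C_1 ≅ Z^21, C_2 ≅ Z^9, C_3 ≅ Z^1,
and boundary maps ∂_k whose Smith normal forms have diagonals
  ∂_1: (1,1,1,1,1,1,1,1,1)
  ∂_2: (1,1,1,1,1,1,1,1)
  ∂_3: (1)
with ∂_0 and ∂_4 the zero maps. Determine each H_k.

H_0 ≅ Z,  H_1 ≅ Z^4,  H_2 = 0,  H_3 = 0.

H_0: b_0 = 10 − 0 − 9 = 1; torsion from ∂_1 factors > 1: none. So H_0 ≅ Z.
H_1: b_1 = 21 − 9 − 8 = 4; torsion from ∂_2 factors > 1: none. So H_1 ≅ Z^4.
H_2: b_2 = 9 − 8 − 1 = 0; torsion from ∂_3 factors > 1: none. So H_2 ≅ 0.
H_3: b_3 = 1 − 1 − 0 = 0; torsion from ∂_4 factors > 1: none. So H_3 ≅ 0.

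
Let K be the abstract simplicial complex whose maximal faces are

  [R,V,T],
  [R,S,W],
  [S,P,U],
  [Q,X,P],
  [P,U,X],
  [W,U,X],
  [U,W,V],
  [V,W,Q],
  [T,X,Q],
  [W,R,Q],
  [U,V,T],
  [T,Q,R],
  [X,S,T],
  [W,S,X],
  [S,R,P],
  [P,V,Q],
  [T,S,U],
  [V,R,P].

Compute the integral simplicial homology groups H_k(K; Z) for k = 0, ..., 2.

H_0 ≅ Z,  H_1 ≅ Z ⊕ Z_2,  H_2 = 0.

Take the total order P < Q < R < S < T < U < V < W < X on the vertex set. Then K (dimension 2) consists of the simplices:

  0-simplices (9): P, Q, R, S, T, U, V, W, X
  1-simplices (27): PQ, PR, PS, PU, PV, PX, QR, QT, QV, QW, QX, RS, RT, RV, RW, ST, SU, SW, SX, TU, TV, TX, UV, UW, UX, VW, WX
  2-simplices (18): PQV, PQX, PRS, PRV, PSU, PUX, QRT, QRW, QTX, QVW, RSW, RTV, STU, STX, SWX, TUV, UVW, UWX

so the chain groups are C_0 ≅ Z^9, C_1 ≅ Z^27, C_2 ≅ Z^18.

The boundary map ∂_1: C_1 → C_0 sends each edge [p,q] (with p < q) to q − p. For instance
  ∂SW = W − S.
As a 9×27 matrix over Z this has rank 8, with invariant factors (1,1,1,1,1,1,1,1).

∂_2: C_2 → C_1 maps a triangle to the signed sum of its edges. For instance
  ∂PQX = QX − PX + PQ,
  ∂RSW = SW − RW + RS.
This gives a 27×18 integer matrix of rank 18; reducing to Smith normal form yields diagonal entries (1,1,1,1,1,1,1,1,1,1,1,1,1,1,1,1,1,2).

Reading off H_k = ker ∂_k / im ∂_{k+1}:

  H_0: rank C_0 − rank ∂_1 = 9 − 8 = 1, and the invariant factors of ∂_1 are all 1, so H_0 = Z.
  H_1: rank ker ∂_1 − rank ∂_2 = (27 − 8) − 18 = 1, and ∂_2 has invariant factor 2 > 1, so H_1 = Z ⊕ Z_2.
  H_2: rank ker ∂_2 − rank ∂_3 = (18 − 18) − 0 = 0, and there is no ∂_3, so H_2 = 0.

As a check, the Euler characteristic is 9 − 27 + 18 = 0, which agrees with 1 − 1 + 0 = 0.
(K is a triangulation of the Klein bottle.)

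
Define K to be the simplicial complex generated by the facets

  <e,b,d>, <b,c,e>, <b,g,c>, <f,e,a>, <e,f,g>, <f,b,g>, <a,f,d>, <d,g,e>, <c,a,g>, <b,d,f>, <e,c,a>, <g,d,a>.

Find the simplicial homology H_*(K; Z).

Fix the vertex order a < b < c < d < e < f < g and write every simplex with vertices in increasing order. Then dim K = 2 and the simplices of K are:

  0-simplices (7): a, b, c, d, e, f, g
  1-simplices (18): ac, ad, ae, af, ag, bc, bd, be, bf, bg, ce, cg, de, df, dg, ef, eg, fg
  2-simplices (12): ace, acg, adf, adg, aef, bce, bcg, bde, bdf, bfg, deg, efg

so the chain groups are C_0 ≅ Z^7, C_1 ≅ Z^18, C_2 ≅ Z^12.

∂_1: C_1 → C_0 is given by ∂[p,q] = [q] − [p].
The resulting 7×18 matrix has rank 6, and its Smith normal form has invariant factors (1,1,1,1,1,1).

Boundary ∂_2: C_2 → C_1 acts by ∂[p,q,r] = [q,r] − [p,r] + [p,q]. For instance
  ∂bfg = fg − bg + bf,
  ∂bcg = cg − bg + bc.
As a 18×12 matrix over Z this has rank 12, with invariant factors (1,1,1,1,1,1,1,1,1,1,1,2).

Now H_k = ker ∂_k / im ∂_{k+1}, so:

  H_0: rank C_0 − rank ∂_1 = 7 − 6 = 1, and the invariant factors of ∂_1 are all 1, so H_0 = Z.
  H_1: rank ker ∂_1 − rank ∂_2 = (18 − 6) − 12 = 0, and ∂_2 has invariant factor 2 > 1, so H_1 = Z/2Z.
  H_2: rank ker ∂_2 − rank ∂_3 = (12 − 12) − 0 = 0, and there is no ∂_3, so H_2 = 0.

(K is a triangulation of the real projective plane RP^2.)

H_0 ≅ Z,  H_1 ≅ Z/2Z,  H_2 = 0.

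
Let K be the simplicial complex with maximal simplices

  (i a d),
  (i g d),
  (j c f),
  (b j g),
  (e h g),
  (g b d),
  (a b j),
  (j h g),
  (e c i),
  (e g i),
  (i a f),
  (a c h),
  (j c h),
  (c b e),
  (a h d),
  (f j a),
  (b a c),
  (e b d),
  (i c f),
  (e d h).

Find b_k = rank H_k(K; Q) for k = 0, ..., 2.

We work with the vertex ordering a < b < c < d < e < f < g < h < i < j. The simplices of K, each written with vertices in increasing order, are:

  0-simplices (10): a, b, c, d, e, f, g, h, i, j
  1-simplices (30): ab, ac, ad, af, ah, ai, aj, bc, bd, be, bg, bj, ce, cf, ch, ci, cj, de, dg, dh, di, eg, eh, ei, fi, fj, gh, gi, gj, hj
  2-simplices (20): abc, abj, ach, adh, adi, afi, afj, bce, bde, bdg, bgj, cei, cfi, cfj, chj, deh, dgi, egh, egi, ghj

giving chain groups C_0 ≅ Z^10, C_1 ≅ Z^30, C_2 ≅ Z^20.

Boundary ∂_1: C_1 → C_0 sends each edge [p,q] (with p < q) to q − p.
As a 10×30 matrix over Z this has rank 9, with invariant factors (1,1,1,1,1,1,1,1,1).

∂_2: C_2 → C_1 sends each 2-simplex [p,q,r] to [q,r] − [p,r] + [p,q]. For instance
  ∂dgi = gi − di + dg,
  ∂adh = dh − ah + ad.
The resulting 30×20 matrix has rank 20, and its Smith normal form has invariant factors (1,1,1,1,1,1,1,1,1,1,1,1,1,1,1,1,1,1,1,2).

From H_k ≅ ker(∂_k) / im(∂_{k+1}) we obtain:

  H_0: rank C_0 − rank ∂_1 = 10 − 9 = 1, and the invariant factors of ∂_1 are all 1, so H_0 ≅ Z.
  H_1: rank ker ∂_1 − rank ∂_2 = (30 − 9) − 20 = 1, and ∂_2 has invariant factor 2 > 1, so H_1 ≅ Z ⊕ Z_2.
  H_2: rank ker ∂_2 − rank ∂_3 = (20 − 20) − 0 = 0, and there is no ∂_3, so H_2 ≅ 0.

As a check, the Euler characteristic is 10 − 30 + 20 = 0, which agrees with 1 − 1 + 0 = 0.

Hence the Betti numbers are b_0 = 1, b_1 = 1, b_2 = 0.

b_0 = 1, b_1 = 1, b_2 = 0.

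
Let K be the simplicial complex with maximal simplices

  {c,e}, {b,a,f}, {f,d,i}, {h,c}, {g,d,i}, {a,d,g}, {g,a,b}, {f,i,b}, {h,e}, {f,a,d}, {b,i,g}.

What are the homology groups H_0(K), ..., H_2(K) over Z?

K has 9 vertices, 15 edges, 8 triangles.
rank ∂_0 = 0, rank ∂_1 = 7 ⇒ b_0 = 9 − 0 − 7 = 2; all invariant factors of ∂_1 are 1 so no torsion. So H_0 ≅ Z^2.
rank ∂_1 = 7, rank ∂_2 = 7 ⇒ b_1 = 15 − 7 − 7 = 1; all invariant factors of ∂_2 are 1 so no torsion. So H_1 ≅ Z.
rank ∂_2 = 7, rank ∂_3 = 0 ⇒ b_2 = 8 − 7 − 0 = 1. So H_2 ≅ Z.

H_0 ≅ Z^2,  H_1 ≅ Z,  H_2 ≅ Z.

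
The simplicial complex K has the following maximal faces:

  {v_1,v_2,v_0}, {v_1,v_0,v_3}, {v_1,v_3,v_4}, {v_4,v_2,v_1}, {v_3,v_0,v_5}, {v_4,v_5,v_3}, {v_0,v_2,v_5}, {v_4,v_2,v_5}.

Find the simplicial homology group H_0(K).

H_0 = Z.

Order the vertices as v_0 < v_1 < v_2 < v_3 < v_4 < v_5. Listing each simplex with vertices in this order, K has dimension 2 with simplices:

  0-simplices (6): [v_0], [v_1], [v_2], [v_3], [v_4], [v_5]
  1-simplices (12): [v_0,v_1], [v_0,v_2], [v_0,v_3], [v_0,v_5], [v_1,v_2], [v_1,v_3], [v_1,v_4], [v_2,v_4], [v_2,v_5], [v_3,v_4], [v_3,v_5], [v_4,v_5]
  2-simplices (8): [v_0,v_1,v_2], [v_0,v_1,v_3], [v_0,v_2,v_5], [v_0,v_3,v_5], [v_1,v_2,v_4], [v_1,v_3,v_4], [v_2,v_4,v_5], [v_3,v_4,v_5]

giving chain groups C_0 ≅ Z^6, C_1 ≅ Z^12, C_2 ≅ Z^8.

Boundary ∂_1: C_1 → C_0 maps an edge to its endpoints' difference, ∂[p,q] = q − p. For instance
  ∂[v_2,v_4] = [v_4] − [v_2].
This gives a 6×12 integer matrix of rank 5; reducing to Smith normal form yields diagonal entries (1,1,1,1,1).

Boundary ∂_2: C_2 → C_1 maps a triangle to the signed sum of its edges. For instance
  ∂[v_0,v_1,v_3] = [v_1,v_3] − [v_0,v_3] + [v_0,v_1],
  ∂[v_0,v_1,v_2] = [v_1,v_2] − [v_0,v_2] + [v_0,v_1].
This gives a 12×8 integer matrix of rank 7; reducing to Smith normal form yields diagonal entries (1,1,1,1,1,1,1).

From H_k ≅ ker(∂_k) / im(∂_{k+1}) we obtain:

  H_0: rank C_0 − rank ∂_1 = 6 − 5 = 1, and the invariant factors of ∂_1 are all 1, so H_0 ≅ Z.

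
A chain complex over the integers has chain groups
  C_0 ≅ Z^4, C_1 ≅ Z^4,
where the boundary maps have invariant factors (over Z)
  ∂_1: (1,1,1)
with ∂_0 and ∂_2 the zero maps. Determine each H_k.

H_0 = Z,  H_1 = Z.

H_0: b_0 = 4 − 0 − 3 = 1; torsion from ∂_1 factors > 1: none. So H_0 = Z.
H_1: b_1 = 4 − 3 − 0 = 1; torsion from ∂_2 factors > 1: none. So H_1 = Z.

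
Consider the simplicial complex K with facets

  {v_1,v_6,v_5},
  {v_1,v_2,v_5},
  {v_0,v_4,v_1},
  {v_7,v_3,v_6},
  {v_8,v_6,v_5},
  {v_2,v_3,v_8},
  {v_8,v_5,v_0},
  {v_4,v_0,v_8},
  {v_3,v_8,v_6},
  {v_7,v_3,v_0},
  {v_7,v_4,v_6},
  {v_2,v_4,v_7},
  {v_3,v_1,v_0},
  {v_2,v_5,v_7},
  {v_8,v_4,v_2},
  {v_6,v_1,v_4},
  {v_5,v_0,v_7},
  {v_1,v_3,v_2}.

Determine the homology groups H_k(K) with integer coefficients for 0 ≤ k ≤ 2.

H_0 = Z,  H_1 = Z^2,  H_2 = Z.

Fix the vertex order v_0 < v_1 < v_2 < v_3 < v_4 < v_5 < v_6 < v_7 < v_8 and write every simplex with vertices in increasing order. Then dim K = 2 and the simplices of K are:

  0-simplices (9): [v_0], [v_1], [v_2], [v_3], [v_4], [v_5], [v_6], [v_7], [v_8]
  1-simplices (27): (27 of them)
  2-simplices (18): (18 of them)

giving chain groups C_0 ≅ Z^9, C_1 ≅ Z^27, C_2 ≅ Z^18.

∂_1: C_1 → C_0 maps an edge to its endpoints' difference, ∂[p,q] = q − p. For instance
  ∂[v_1,v_6] = [v_6] − [v_1].
As a 9×27 matrix over Z this has rank 8, with invariant factors (1,1,1,1,1,1,1,1).

Boundary ∂_2: C_2 → C_1 sends each 2-simplex [p,q,r] to [q,r] − [p,r] + [p,q]. For instance
  ∂[v_0,v_4,v_8] = [v_4,v_8] − [v_0,v_8] + [v_0,v_4],
  ∂[v_3,v_6,v_7] = [v_6,v_7] − [v_3,v_7] + [v_3,v_6].
As a 27×18 matrix over Z this has rank 17, with invariant factors (1,1,1,1,1,1,1,1,1,1,1,1,1,1,1,1,1).

Reading off H_k = ker ∂_k / im ∂_{k+1}:

  H_0: rank C_0 − rank ∂_1 = 9 − 8 = 1, and the invariant factors of ∂_1 are all 1, so H_0 ≅ Z.
  H_1: rank ker ∂_1 − rank ∂_2 = (27 − 8) − 17 = 2, and the invariant factors of ∂_2 are all 1, so H_1 ≅ Z^2.
  H_2: rank ker ∂_2 − rank ∂_3 = (18 − 17) − 0 = 1, and there is no ∂_3, so H_2 ≅ Z.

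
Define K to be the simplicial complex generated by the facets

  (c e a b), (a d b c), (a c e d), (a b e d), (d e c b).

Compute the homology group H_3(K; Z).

H_3 ≅ Z.

K has 5 vertices, 10 edges, 10 triangles, 5 3-simplices.
rank ∂_3 = 4, rank ∂_4 = 0 ⇒ b_3 = 5 − 4 − 0 = 1. So H_3 = Z.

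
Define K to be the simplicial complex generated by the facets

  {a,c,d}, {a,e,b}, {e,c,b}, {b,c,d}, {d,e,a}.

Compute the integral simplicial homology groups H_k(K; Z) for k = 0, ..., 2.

H_0 ≅ Z,  H_1 ≅ Z,  H_2 = 0.

Order the vertices as a < b < c < d < e. Listing each simplex with vertices in this order, K has dimension 2 with simplices:

  0-simplices (5): a, b, c, d, e
  1-simplices (10): ab, ac, ad, ae, bc, bd, be, cd, ce, de
  2-simplices (5): abe, acd, ade, bcd, bce

giving chain groups C_0 ≅ Z^5, C_1 ≅ Z^10, C_2 ≅ Z^5.

Boundary ∂_1: C_1 → C_0 sends each edge [p,q] (with p < q) to q − p. For instance
  ∂ae = e − a.
The 5×10 boundary matrix has rank 4 and Smith normal form diag(1,1,1,1).

Boundary ∂_2: C_2 → C_1 maps a triangle to the signed sum of its edges. For instance
  ∂acd = cd − ad + ac,
  ∂bce = ce − be + bc.
As a 10×5 matrix over Z this has rank 5, with invariant factors (1,1,1,1,1).

Now H_k = ker ∂_k / im ∂_{k+1}, so:

  H_0: rank C_0 − rank ∂_1 = 5 − 4 = 1, and the invariant factors of ∂_1 are all 1, so H_0 = Z.
  H_1: rank ker ∂_1 − rank ∂_2 = (10 − 4) − 5 = 1, and the invariant factors of ∂_2 are all 1, so H_1 = Z.
  H_2: rank ker ∂_2 − rank ∂_3 = (5 − 5) − 0 = 0, and there is no ∂_3, so H_2 = 0.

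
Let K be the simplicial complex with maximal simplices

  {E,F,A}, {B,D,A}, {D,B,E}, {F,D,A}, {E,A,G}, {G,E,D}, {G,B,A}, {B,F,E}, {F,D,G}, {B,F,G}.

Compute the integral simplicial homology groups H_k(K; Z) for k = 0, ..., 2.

H_0 ≅ Z,  H_1 ≅ Z/2,  H_2 = 0.

We work with the vertex ordering A < B < D < E < F < G. The simplices of K, each written with vertices in increasing order, are:

  0-simplices (6): A, B, D, E, F, G
  1-simplices (15): AB, AD, AE, AF, AG, BD, BE, BF, BG, DE, DF, DG, EF, EG, FG
  2-simplices (10): ABD, ABG, ADF, AEF, AEG, BDE, BEF, BFG, DEG, DFG

Hence C_0 ≅ Z^6, C_1 ≅ Z^15, C_2 ≅ Z^10.

Boundary ∂_1: C_1 → C_0 maps an edge to its endpoints' difference, ∂[p,q] = q − p. For instance
  ∂EF = F − E.
This gives a 6×15 integer matrix of rank 5; reducing to Smith normal form yields diagonal entries (1,1,1,1,1).

Boundary ∂_2: C_2 → C_1 acts by ∂[p,q,r] = [q,r] − [p,r] + [p,q]. For instance
  ∂ADF = DF − AF + AD,
  ∂AEG = EG − AG + AE.
The 15×10 boundary matrix has rank 10 and Smith normal form diag(1,1,1,1,1,1,1,1,1,2).

Computing H_k = (kernel of ∂_k) / (image of ∂_{k+1}):

  H_0: rank C_0 − rank ∂_1 = 6 − 5 = 1, and the invariant factors of ∂_1 are all 1, so H_0 = Z.
  H_1: rank ker ∂_1 − rank ∂_2 = (15 − 5) − 10 = 0, and ∂_2 has invariant factor 2 > 1, so H_1 = Z/2.
  H_2: rank ker ∂_2 − rank ∂_3 = (10 − 10) − 0 = 0, and there is no ∂_3, so H_2 = 0.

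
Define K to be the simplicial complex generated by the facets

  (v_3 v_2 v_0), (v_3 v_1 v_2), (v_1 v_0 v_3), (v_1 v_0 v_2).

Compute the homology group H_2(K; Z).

Take the total order v_0 < v_1 < v_2 < v_3 on the vertex set. Then K (dimension 2) consists of the simplices:

  0-simplices (4): [v_0], [v_1], [v_2], [v_3]
  1-simplices (6): [v_0,v_1], [v_0,v_2], [v_0,v_3], [v_1,v_2], [v_1,v_3], [v_2,v_3]
  2-simplices (4): [v_0,v_1,v_2], [v_0,v_1,v_3], [v_0,v_2,v_3], [v_1,v_2,v_3]

giving chain groups C_0 ≅ Z^4, C_1 ≅ Z^6, C_2 ≅ Z^4.

Boundary ∂_1: C_1 → C_0 maps an edge to its endpoints' difference, ∂[p,q] = q − p. For instance
  ∂[v_0,v_3] = [v_3] − [v_0].
This gives a 4×6 integer matrix of rank 3; reducing to Smith normal form yields diagonal entries (1,1,1).

∂_2: C_2 → C_1 maps a triangle to the signed sum of its edges. For instance
  ∂[v_0,v_2,v_3] = [v_2,v_3] − [v_0,v_3] + [v_0,v_2],
  ∂[v_0,v_1,v_2] = [v_1,v_2] − [v_0,v_2] + [v_0,v_1].
This gives a 6×4 integer matrix of rank 3; reducing to Smith normal form yields diagonal entries (1,1,1).

Reading off H_k = ker ∂_k / im ∂_{k+1}:

  H_2: rank ker ∂_2 − rank ∂_3 = (4 − 3) − 0 = 1, and there is no ∂_3, so H_2 = Z.

H_2 ≅ Z.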